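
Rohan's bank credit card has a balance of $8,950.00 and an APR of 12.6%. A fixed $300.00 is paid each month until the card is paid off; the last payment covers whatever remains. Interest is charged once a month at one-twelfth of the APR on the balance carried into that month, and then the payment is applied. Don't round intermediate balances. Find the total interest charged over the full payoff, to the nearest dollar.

$1,843

Monthly rate r = 12.6%/12 = 1.05% = 0.0105.
Payoff takes n = ⌈−ln(1 − rB₀/P)/ln(1+r)⌉ = ⌈35.977⌉ = 36 payments; the last is $293.02.
Total paid = 35·$300.00 + $293.02 = $10,793.02.
Total interest = total paid − principal = $10,793.02 − $8,950.00 = $1,843.02.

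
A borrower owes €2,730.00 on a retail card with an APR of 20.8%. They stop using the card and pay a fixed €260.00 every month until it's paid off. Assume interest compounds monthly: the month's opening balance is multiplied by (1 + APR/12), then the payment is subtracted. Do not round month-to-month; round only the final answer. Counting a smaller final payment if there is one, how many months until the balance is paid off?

Monthly rate r = 20.8%/12 = 1.73333% = 0.0173333.
Recurrence: B ← B·(1+r) − €260.00.
Month 1: interest €47.32; balance after payment €2,517.32.
Month 2: interest €43.63; balance after payment €2,300.95.
Closed form: n = −ln(1 − rB₀/P)/ln(1+r) = −ln(0.818)/ln(1.01733) ≈ 11.690, so the balance reaches zero during payment 12.

12 months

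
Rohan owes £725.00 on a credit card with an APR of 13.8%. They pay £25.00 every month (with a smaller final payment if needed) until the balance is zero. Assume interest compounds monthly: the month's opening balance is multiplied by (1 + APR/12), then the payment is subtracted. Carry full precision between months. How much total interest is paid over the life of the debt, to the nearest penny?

Monthly rate r = 13.8%/12 = 1.15% = 0.0115.
Payoff takes n = ⌈−ln(1 − rB₀/P)/ln(1+r)⌉ = ⌈35.482⌉ = 36 payments; the last is £12.09.
Total paid = 35·£25.00 + £12.09 = £887.09.
Total interest = total paid − principal = £887.09 − £725.00 = £162.09.

£162.09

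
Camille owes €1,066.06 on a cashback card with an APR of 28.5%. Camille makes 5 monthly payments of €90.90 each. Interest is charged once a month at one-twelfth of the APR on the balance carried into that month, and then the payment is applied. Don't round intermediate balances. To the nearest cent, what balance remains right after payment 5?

€722.20

Monthly rate r = 28.5%/12 = 2.375% = 0.02375.
Each month: B ← B·(1+r) − €90.90.
Month 1: interest €25.32; balance after payment €1,000.48.
Month 2: interest €23.76; balance after payment €933.34.
Month 3: interest €22.17; balance after payment €864.61.
Month 4: interest €20.53; balance after payment €794.24.
Month 5: interest €18.86; balance after payment €722.20.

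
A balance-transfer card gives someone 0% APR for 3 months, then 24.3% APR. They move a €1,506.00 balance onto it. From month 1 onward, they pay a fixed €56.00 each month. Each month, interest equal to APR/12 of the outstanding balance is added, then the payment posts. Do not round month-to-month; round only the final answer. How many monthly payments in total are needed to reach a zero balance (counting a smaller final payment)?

Promo months 1–3 at r₀ = 0%/12 = 0; months 4+ at r₁ = 24.3%/12 = 0.02025.
After month 3 (no interest yet): B = €1,506.00 − 3·€56.00 = €1,338.00.
Then at r₁ with €56.00/mo: n₂ = −ln(1 − r₁·B/P)/ln(1+r₁) ≈ 32.99 → 33 more payments.

36 months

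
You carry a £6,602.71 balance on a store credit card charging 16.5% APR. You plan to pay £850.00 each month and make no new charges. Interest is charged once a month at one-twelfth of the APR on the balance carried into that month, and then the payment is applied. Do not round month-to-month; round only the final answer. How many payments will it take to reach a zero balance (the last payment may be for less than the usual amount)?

9 payments

Monthly rate r = 16.5%/12 = 1.375% = 0.01375.
Recurrence: B ← B·(1+r) − £850.00.
Month 1: interest £90.79; balance after payment £5,843.50.
Month 2: interest £80.35; balance after payment £5,073.85.
Closed form: n = −ln(1 − rB₀/P)/ln(1+r) = −ln(0.89319)/ln(1.01375) ≈ 8.271, so the balance reaches zero during payment 9.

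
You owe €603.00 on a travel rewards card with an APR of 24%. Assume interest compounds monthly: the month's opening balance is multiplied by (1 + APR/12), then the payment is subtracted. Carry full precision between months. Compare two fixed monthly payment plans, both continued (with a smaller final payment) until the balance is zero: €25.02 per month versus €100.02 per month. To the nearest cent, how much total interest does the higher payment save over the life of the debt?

€181.94

Monthly rate r = 24%/12 = 2% = 0.02.
At €25.02/mo: n = ⌈−ln(1 − rB₀/P)/ln(1+r)⌉ = 34 payments (last €5.50); total interest = total paid − €603.00 = €228.16.
At €100.02/mo: 7 payments (last €49.10); total interest €46.22.
Interest saved = €228.16 − €46.22 = €181.94.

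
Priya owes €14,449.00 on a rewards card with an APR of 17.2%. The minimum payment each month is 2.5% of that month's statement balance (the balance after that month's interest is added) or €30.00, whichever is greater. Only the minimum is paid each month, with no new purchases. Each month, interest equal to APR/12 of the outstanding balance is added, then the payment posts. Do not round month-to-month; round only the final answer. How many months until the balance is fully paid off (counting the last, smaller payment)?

Monthly rate r = 17.2%/12 = 1.43333% = 0.0143333.
While 2.5% of the post-interest balance exceeds €30.00, each month B ← (B·(1+r))·(1 − 0.025), i.e. B shrinks by the factor (1+r)·0.975 = 0.98897.
This holds for months 1–226. Entering month 227 the balance is €1,179.56; 2.5% of the post-interest balance is now below €30.00, so the flat €30.00 minimum applies from here.
From month 227 a fixed €30.00 at rate r clears €1,179.56 in 59 more payments. Total: 226 + 59 = 285 months.

285 months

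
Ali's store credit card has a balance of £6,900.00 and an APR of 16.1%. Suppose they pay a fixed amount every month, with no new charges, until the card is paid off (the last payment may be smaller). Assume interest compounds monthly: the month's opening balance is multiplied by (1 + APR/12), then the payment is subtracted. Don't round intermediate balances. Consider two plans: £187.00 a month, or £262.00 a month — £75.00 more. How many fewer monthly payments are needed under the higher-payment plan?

19 fewer payments

Monthly rate r = 16.1%/12 = 1.34167% = 0.0134167.
At £187.00/mo: n = ⌈−ln(1 − rB₀/P)/ln(1+r)⌉ = 52 payments (last £50.79); total interest = total paid − £6,900.00 = £2,687.79.
At £262.00/mo: 33 payments (last £186.24); total interest £1,670.24.
Payments saved = 52 − 33 = 19.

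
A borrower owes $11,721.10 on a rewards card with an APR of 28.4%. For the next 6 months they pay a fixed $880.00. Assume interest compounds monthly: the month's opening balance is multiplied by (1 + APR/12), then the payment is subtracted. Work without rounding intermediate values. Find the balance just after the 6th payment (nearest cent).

$7,884.70

Monthly rate r = 28.4%/12 = 2.36667% = 0.0236667.
Each month: B ← B·(1+r) − $880.00.
Month 1: interest $277.40; balance after payment $11,118.50.
Month 2: interest $263.14; balance after payment $10,501.64.
Month 3: interest $248.54; balance after payment $9,870.18.
Month 4: interest $233.59; balance after payment $9,223.77.
Month 5: interest $218.30; balance after payment $8,562.07.
Month 6: interest $202.64; balance after payment $7,884.70.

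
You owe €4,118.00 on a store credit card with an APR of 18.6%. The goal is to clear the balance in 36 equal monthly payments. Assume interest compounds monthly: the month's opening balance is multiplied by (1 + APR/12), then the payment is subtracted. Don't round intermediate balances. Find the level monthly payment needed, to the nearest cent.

€150.12

Monthly rate r = 18.6%/12 = 1.55% = 0.0155.
Level-payment amortization: P = B₀·r / (1 − (1+r)^(−n)) = 4118.00·0.0155 / (1 − 1.0155^(−36)).
Denominator 1 − (1+r)^(−36) = 0.425192268.
P = 63.829 / 0.425192268 ≈ 150.12.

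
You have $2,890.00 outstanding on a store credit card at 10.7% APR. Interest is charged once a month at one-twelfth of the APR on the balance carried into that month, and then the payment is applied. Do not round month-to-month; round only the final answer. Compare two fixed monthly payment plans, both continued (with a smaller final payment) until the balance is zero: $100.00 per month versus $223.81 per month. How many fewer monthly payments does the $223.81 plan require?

20 fewer payments

Monthly rate r = 10.7%/12 = 0.891667% = 0.00891667.
At $100.00/mo: n = ⌈−ln(1 − rB₀/P)/ln(1+r)⌉ = 34 payments (last $56.94); total interest = total paid − $2,890.00 = $466.94.
At $223.81/mo: 14 payments (last $174.67); total interest $194.20.
Payments saved = 34 − 14 = 20.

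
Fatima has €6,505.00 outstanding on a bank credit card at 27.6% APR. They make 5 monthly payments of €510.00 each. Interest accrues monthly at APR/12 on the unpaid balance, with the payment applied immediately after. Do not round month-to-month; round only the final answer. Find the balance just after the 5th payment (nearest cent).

€4,618.26

Monthly rate r = 27.6%/12 = 2.3% = 0.023.
Each month: B ← B·(1+r) − €510.00.
Month 1: interest €149.62; balance after payment €6,144.61.
Month 2: interest €141.33; balance after payment €5,775.94.
Month 3: interest €132.85; balance after payment €5,398.79.
Month 4: interest €124.17; balance after payment €5,012.96.
Month 5: interest €115.30; balance after payment €4,618.26.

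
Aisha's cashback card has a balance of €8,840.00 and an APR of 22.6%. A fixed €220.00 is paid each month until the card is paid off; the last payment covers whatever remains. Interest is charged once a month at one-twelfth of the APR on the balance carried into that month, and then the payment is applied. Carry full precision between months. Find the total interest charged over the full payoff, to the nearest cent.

Monthly rate r = 22.6%/12 = 1.88333% = 0.0188333.
Payoff takes n = ⌈−ln(1 − rB₀/P)/ln(1+r)⌉ = ⌈75.768⌉ = 76 payments; the last is €169.37.
Total paid = 75·€220.00 + €169.37 = €16,669.37.
Total interest = total paid − principal = €16,669.37 − €8,840.00 = €7,829.37.

€7,829.37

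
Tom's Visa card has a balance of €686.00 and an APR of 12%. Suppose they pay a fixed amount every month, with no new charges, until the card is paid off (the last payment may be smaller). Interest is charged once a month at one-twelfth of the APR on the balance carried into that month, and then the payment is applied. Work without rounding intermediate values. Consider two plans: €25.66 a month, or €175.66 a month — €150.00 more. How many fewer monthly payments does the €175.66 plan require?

Monthly rate r = 12%/12 = 1% = 0.01.
At €25.66/mo: n = ⌈−ln(1 − rB₀/P)/ln(1+r)⌉ = 32 payments (last €6.77); total interest = total paid − €686.00 = €116.23.
At €175.66/mo: 5 payments (last €0.61); total interest €17.25.
Payments saved = 32 − 5 = 27.

27 fewer payments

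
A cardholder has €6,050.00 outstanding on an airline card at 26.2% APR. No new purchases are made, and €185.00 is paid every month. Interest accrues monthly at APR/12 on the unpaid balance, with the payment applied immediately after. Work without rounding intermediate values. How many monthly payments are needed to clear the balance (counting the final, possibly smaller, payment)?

58 payments

Monthly rate r = 26.2%/12 = 2.18333% = 0.0218333.
Recurrence: B ← B·(1+r) − €185.00.
Month 1: interest €132.09; balance after payment €5,997.09.
Month 2: interest €130.94; balance after payment €5,943.03.
Closed form: n = −ln(1 − rB₀/P)/ln(1+r) = −ln(0.28599)/ln(1.02183) ≈ 57.958, so the balance reaches zero during payment 58.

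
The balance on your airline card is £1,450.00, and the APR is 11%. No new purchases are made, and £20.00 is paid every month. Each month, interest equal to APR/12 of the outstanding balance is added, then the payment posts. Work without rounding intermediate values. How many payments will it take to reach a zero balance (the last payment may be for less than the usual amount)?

120 payments

Monthly rate r = 11%/12 = 0.916667% = 0.00916667.
Recurrence: B ← B·(1+r) − £20.00.
Month 1: interest £13.29; balance after payment £1,443.29.
Month 2: interest £13.23; balance after payment £1,436.52.
Closed form: n = −ln(1 − rB₀/P)/ln(1+r) = −ln(0.33542)/ln(1.00917) ≈ 119.714, so the balance reaches zero during payment 120.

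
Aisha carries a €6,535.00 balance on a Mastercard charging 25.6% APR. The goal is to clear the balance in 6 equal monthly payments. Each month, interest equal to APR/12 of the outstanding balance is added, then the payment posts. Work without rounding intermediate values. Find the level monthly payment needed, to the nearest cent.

Monthly rate r = 25.6%/12 = 2.13333% = 0.0213333.
Level-payment amortization: P = B₀·r / (1 − (1+r)^(−n)) = 6535.00·0.0213333 / (1 − 1.02133^(−6)).
Denominator 1 − (1+r)^(−6) = 0.118961346.
P = 139.413 / 0.118961346 ≈ 1171.92.

€1,171.92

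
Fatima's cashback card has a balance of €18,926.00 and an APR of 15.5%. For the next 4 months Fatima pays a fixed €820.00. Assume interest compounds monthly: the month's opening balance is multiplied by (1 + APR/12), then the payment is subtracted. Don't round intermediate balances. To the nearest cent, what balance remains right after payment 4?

Monthly rate r = 15.5%/12 = 1.29167% = 0.0129167.
Each month: B ← B·(1+r) − €820.00.
Month 1: interest €244.46; balance after payment €18,350.46.
Month 2: interest €237.03; balance after payment €17,767.49.
Month 3: interest €229.50; balance after payment €17,176.98.
Month 4: interest €221.87; balance after payment €16,578.85.

€16,578.85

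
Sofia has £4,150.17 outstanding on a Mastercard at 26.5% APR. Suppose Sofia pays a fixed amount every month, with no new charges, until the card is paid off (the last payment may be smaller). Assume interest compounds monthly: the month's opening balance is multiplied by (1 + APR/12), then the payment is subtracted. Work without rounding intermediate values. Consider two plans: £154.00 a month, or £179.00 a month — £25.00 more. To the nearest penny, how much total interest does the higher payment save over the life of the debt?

Monthly rate r = 26.5%/12 = 2.20833% = 0.0220833.
At £154.00/mo: n = ⌈−ln(1 − rB₀/P)/ln(1+r)⌉ = 42 payments (last £61.16); total interest = total paid − £4,150.17 = £2,224.99.
At £179.00/mo: 33 payments (last £151.70); total interest £1,729.53.
Interest saved = £2,224.99 − £1,729.53 = £495.46.

£495.46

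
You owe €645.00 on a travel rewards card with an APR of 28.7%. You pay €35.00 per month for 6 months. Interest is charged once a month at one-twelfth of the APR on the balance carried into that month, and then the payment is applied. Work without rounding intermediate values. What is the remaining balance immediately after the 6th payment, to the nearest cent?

Monthly rate r = 28.7%/12 = 2.39167% = 0.0239167.
Each month: B ← B·(1+r) − €35.00.
Month 1: interest €15.43; balance after payment €625.43.
Month 2: interest €14.96; balance after payment €605.38.
Month 3: interest €14.48; balance after payment €584.86.
Month 4: interest €13.99; balance after payment €563.85.
Month 5: interest €13.49; balance after payment €542.34.
Month 6: interest €12.97; balance after payment €520.31.

€520.31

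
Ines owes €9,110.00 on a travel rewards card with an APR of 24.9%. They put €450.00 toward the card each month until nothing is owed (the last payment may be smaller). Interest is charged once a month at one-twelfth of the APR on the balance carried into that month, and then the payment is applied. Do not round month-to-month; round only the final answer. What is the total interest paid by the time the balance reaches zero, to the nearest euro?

€2,829

Monthly rate r = 24.9%/12 = 2.075% = 0.02075.
Payoff takes n = ⌈−ln(1 − rB₀/P)/ln(1+r)⌉ = ⌈26.529⌉ = 27 payments; the last is €239.38.
Total paid = 26·€450.00 + €239.38 = €11,939.38.
Total interest = total paid − principal = €11,939.38 − €9,110.00 = €2,829.38.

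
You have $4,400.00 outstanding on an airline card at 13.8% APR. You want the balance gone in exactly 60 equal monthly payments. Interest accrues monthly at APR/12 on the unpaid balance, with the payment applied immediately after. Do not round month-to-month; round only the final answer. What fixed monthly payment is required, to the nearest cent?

$101.92

Monthly rate r = 13.8%/12 = 1.15% = 0.0115.
Level-payment amortization: P = B₀·r / (1 − (1+r)^(−n)) = 4400.00·0.0115 / (1 − 1.0115^(−60)).
Denominator 1 − (1+r)^(−60) = 0.496445161.
P = 50.6 / 0.496445161 ≈ 101.92.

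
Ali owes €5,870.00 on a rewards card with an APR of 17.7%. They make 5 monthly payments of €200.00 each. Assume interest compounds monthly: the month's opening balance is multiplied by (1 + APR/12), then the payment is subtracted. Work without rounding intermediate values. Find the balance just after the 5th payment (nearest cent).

€5,285.93

Monthly rate r = 17.7%/12 = 1.475% = 0.01475.
Each month: B ← B·(1+r) − €200.00.
Month 1: interest €86.58; balance after payment €5,756.58.
Month 2: interest €84.91; balance after payment €5,641.49.
Month 3: interest €83.21; balance after payment €5,524.70.
Month 4: interest €81.49; balance after payment €5,406.19.
Month 5: interest €79.74; balance after payment €5,285.93.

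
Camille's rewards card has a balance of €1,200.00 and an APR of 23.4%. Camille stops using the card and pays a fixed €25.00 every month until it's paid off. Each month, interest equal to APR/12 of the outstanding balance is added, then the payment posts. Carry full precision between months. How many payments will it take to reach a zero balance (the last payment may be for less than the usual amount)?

Monthly rate r = 23.4%/12 = 1.95% = 0.0195.
Recurrence: B ← B·(1+r) − €25.00.
Month 1: interest €23.40; balance after payment €1,198.40.
Month 2: interest €23.37; balance after payment €1,196.77.
Closed form: n = −ln(1 − rB₀/P)/ln(1+r) = −ln(0.064)/ln(1.0195) ≈ 142.338, so the balance reaches zero during payment 143.

143 payments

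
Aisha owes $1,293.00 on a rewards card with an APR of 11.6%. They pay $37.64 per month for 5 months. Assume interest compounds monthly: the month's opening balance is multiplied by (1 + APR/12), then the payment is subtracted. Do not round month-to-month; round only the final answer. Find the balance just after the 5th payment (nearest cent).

Monthly rate r = 11.6%/12 = 0.966667% = 0.00966667.
Each month: B ← B·(1+r) − $37.64.
Month 1: interest $12.50; balance after payment $1,267.86.
Month 2: interest $12.26; balance after payment $1,242.47.
Month 3: interest $12.01; balance after payment $1,216.85.
Month 4: interest $11.76; balance after payment $1,190.97.
Month 5: interest $11.51; balance after payment $1,164.84.

$1,164.84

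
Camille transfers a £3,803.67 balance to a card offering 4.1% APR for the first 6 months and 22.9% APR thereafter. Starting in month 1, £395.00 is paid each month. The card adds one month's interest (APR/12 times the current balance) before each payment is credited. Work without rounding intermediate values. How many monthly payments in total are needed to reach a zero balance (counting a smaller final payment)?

Promo months 1–6 at r₀ = 4.1%/12 = 0.00341667; months 7+ at r₁ = 22.9%/12 = 0.0190833.
After month 6: iterate B ← B·(1+r₀) − £395.00 for 6 months → £1,491.98.
Then at r₁ with £395.00/mo: n₂ = −ln(1 − r₁·B/P)/ln(1+r₁) ≈ 3.96 → 4 more payments.

10 payments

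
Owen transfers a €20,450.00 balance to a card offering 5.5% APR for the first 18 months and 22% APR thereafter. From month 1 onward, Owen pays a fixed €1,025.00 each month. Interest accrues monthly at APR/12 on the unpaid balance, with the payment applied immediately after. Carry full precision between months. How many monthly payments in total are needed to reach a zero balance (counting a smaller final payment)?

Promo months 1–18 at r₀ = 5.5%/12 = 0.00458333; months 19+ at r₁ = 22%/12 = 0.0183333.
After month 18: iterate B ← B·(1+r₀) − €1,025.00 for 18 months → €3,017.83.
Then at r₁ with €1,025.00/mo: n₂ = −ln(1 − r₁·B/P)/ln(1+r₁) ≈ 3.05 → 4 more payments.

22 months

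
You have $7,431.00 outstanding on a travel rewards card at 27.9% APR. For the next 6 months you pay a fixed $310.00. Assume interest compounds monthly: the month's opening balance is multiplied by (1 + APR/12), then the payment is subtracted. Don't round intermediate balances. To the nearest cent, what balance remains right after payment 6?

$6,558.26

Monthly rate r = 27.9%/12 = 2.325% = 0.02325.
Each month: B ← B·(1+r) − $310.00.
Month 1: interest $172.77; balance after payment $7,293.77.
Month 2: interest $169.58; balance after payment $7,153.35.
Month 3: interest $166.32; balance after payment $7,009.67.
Month 4: interest $162.97; balance after payment $6,862.64.
Month 5: interest $159.56; balance after payment $6,712.20.
Month 6: interest $156.06; balance after payment $6,558.26.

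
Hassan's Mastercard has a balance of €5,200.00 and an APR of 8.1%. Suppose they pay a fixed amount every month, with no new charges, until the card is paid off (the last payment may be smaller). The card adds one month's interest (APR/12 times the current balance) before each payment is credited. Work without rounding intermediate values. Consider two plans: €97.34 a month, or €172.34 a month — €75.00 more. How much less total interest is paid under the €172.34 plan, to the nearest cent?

Monthly rate r = 8.1%/12 = 0.675% = 0.00675.
At €97.34/mo: n = ⌈−ln(1 − rB₀/P)/ln(1+r)⌉ = 67 payments (last €46.51); total interest = total paid − €5,200.00 = €1,270.95.
At €172.34/mo: 34 payments (last €147.03); total interest €634.25.
Interest saved = €1,270.95 − €634.25 = €636.70.

€636.70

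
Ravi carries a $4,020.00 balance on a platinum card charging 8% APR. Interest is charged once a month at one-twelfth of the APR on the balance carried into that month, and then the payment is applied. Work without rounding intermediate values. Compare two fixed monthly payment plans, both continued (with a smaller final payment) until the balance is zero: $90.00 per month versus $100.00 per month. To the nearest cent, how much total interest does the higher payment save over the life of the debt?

$93.04

Monthly rate r = 8%/12 = 0.666667% = 0.00666667.
At $90.00/mo: n = ⌈−ln(1 − rB₀/P)/ln(1+r)⌉ = 54 payments (last $18.26); total interest = total paid − $4,020.00 = $768.26.
At $100.00/mo: 47 payments (last $95.22); total interest $675.22.
Interest saved = $768.26 − $675.22 = $93.04.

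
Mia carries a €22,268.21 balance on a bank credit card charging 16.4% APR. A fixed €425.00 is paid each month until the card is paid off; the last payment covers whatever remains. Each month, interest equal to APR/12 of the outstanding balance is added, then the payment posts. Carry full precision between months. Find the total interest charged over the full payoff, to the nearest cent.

€17,152.59

Monthly rate r = 16.4%/12 = 1.36667% = 0.0136667.
Payoff takes n = ⌈−ln(1 − rB₀/P)/ln(1+r)⌉ = ⌈92.754⌉ = 93 payments; the last is €320.80.
Total paid = 92·€425.00 + €320.80 = €39,420.80.
Total interest = total paid − principal = €39,420.80 − €22,268.21 = €17,152.59.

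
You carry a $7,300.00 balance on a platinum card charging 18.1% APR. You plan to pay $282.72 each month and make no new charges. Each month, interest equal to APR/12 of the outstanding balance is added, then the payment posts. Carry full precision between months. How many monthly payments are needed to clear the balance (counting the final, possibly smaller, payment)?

Monthly rate r = 18.1%/12 = 1.50833% = 0.0150833.
Recurrence: B ← B·(1+r) − $282.72.
Month 1: interest $110.11; balance after payment $7,127.39.
Month 2: interest $107.50; balance after payment $6,952.17.
Closed form: n = −ln(1 − rB₀/P)/ln(1+r) = −ln(0.61054)/ln(1.01508) ≈ 32.959, so the balance reaches zero during payment 33.

33 payments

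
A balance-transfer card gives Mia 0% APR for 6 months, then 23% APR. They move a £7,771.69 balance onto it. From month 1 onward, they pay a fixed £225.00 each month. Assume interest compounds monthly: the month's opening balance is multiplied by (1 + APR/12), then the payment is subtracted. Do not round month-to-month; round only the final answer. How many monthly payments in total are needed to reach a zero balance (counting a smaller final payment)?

48 months

Promo months 1–6 at r₀ = 0%/12 = 0; months 7+ at r₁ = 23%/12 = 0.0191667.
After month 6 (no interest yet): B = £7,771.69 − 6·£225.00 = £6,421.69.
Then at r₁ with £225.00/mo: n₂ = −ln(1 − r₁·B/P)/ln(1+r₁) ≈ 41.71 → 42 more payments.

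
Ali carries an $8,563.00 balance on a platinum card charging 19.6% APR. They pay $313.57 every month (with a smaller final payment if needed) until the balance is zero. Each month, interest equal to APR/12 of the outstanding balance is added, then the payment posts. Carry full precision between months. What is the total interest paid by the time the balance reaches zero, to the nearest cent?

Monthly rate r = 19.6%/12 = 1.63333% = 0.0163333.
Payoff takes n = ⌈−ln(1 − rB₀/P)/ln(1+r)⌉ = ⌈36.457⌉ = 37 payments; the last is $143.84.
Total paid = 36·$313.57 + $143.84 = $11,432.36.
Total interest = total paid − principal = $11,432.36 − $8,563.00 = $2,869.36.

$2,869.36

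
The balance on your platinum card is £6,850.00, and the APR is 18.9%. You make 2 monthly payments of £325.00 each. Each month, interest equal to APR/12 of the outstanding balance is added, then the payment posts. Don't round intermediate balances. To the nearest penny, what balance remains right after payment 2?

£6,412.36

Monthly rate r = 18.9%/12 = 1.575% = 0.01575.
Each month: B ← B·(1+r) − £325.00.
Month 1: interest £107.89; balance after payment £6,632.89.
Month 2: interest £104.47; balance after payment £6,412.36.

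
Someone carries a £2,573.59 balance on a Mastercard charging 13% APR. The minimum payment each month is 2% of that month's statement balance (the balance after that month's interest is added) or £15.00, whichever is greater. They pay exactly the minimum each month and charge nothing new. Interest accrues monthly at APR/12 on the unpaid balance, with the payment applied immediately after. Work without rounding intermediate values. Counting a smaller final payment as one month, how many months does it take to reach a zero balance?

Monthly rate r = 13%/12 = 1.08333% = 0.0108333.
While 2% of the post-interest balance exceeds £15.00, each month B ← (B·(1+r))·(1 − 0.02), i.e. B shrinks by the factor (1+r)·0.98 = 0.99062.
This holds for months 1–132. Entering month 133 the balance is £741.45; 2% of the post-interest balance is now below £15.00, so the flat £15.00 minimum applies from here.
From month 133 a fixed £15.00 at rate r clears £741.45 in 72 more payments. Total: 132 + 72 = 204 months.

204 months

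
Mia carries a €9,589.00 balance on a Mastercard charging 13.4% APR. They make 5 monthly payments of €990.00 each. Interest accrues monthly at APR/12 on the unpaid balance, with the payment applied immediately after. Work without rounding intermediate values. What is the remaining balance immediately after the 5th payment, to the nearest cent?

€5,074.69

Monthly rate r = 13.4%/12 = 1.11667% = 0.0111667.
Each month: B ← B·(1+r) − €990.00.
Month 1: interest €107.08; balance after payment €8,706.08.
Month 2: interest €97.22; balance after payment €7,813.30.
Month 3: interest €87.25; balance after payment €6,910.54.
Month 4: interest €77.17; balance after payment €5,997.71.
Month 5: interest €66.97; balance after payment €5,074.69.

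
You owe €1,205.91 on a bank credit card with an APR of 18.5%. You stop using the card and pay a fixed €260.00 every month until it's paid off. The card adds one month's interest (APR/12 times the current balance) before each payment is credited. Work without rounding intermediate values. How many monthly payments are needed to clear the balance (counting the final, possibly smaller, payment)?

5 months

Monthly rate r = 18.5%/12 = 1.54167% = 0.0154167.
Recurrence: B ← B·(1+r) − €260.00.
Month 1: interest €18.59; balance after payment €964.50.
Month 2: interest €14.87; balance after payment €719.37.
Month 3: interest €11.09; balance after payment €470.46.
Month 4: interest €7.25; balance after payment €217.71.
Month 5: interest €3.36; balance after payment €0.00.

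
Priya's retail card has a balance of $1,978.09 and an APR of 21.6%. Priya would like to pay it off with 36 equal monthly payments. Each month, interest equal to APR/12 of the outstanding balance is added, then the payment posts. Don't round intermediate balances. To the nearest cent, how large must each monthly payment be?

$75.14

Monthly rate r = 21.6%/12 = 1.8% = 0.018.
Level-payment amortization: P = B₀·r / (1 − (1+r)^(−n)) = 1978.09·0.018 / (1 − 1.018^(−36)).
Denominator 1 − (1+r)^(−36) = 0.473885838.
P = 35.6056 / 0.473885838 ≈ 75.14.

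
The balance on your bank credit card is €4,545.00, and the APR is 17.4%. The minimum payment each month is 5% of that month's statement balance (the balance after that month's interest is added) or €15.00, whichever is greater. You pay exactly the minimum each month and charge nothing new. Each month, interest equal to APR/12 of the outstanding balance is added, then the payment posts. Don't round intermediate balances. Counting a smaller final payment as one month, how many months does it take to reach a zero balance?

98 months

Monthly rate r = 17.4%/12 = 1.45% = 0.0145.
While 5% of the post-interest balance exceeds €15.00, each month B ← (B·(1+r))·(1 − 0.05), i.e. B shrinks by the factor (1+r)·0.95 = 0.96377.
This holds for months 1–75. Entering month 76 the balance is €285.57; 5% of the post-interest balance is now below €15.00, so the flat €15.00 minimum applies from here.
From month 76 a fixed €15.00 at rate r clears €285.57 in 23 more payments. Total: 75 + 23 = 98 months.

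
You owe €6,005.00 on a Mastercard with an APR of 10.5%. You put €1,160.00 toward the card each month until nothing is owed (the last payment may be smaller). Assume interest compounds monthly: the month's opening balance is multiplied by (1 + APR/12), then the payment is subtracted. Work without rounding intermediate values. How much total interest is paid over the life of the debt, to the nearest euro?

Monthly rate r = 10.5%/12 = 0.875% = 0.00875.
Payoff takes n = ⌈−ln(1 − rB₀/P)/ln(1+r)⌉ = ⌈5.321⌉ = 6 payments; the last is €373.20.
Total paid = 5·€1,160.00 + €373.20 = €6,173.20.
Total interest = total paid − principal = €6,173.20 − €6,005.00 = €168.20.

€168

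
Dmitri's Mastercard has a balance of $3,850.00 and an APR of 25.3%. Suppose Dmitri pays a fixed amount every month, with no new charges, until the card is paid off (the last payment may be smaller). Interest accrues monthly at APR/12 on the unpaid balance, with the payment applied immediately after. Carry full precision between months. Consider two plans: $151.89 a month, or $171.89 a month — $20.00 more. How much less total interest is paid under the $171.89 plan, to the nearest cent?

Monthly rate r = 25.3%/12 = 2.10833% = 0.0210833.
At $151.89/mo: n = ⌈−ln(1 − rB₀/P)/ln(1+r)⌉ = 37 payments (last $97.41); total interest = total paid − $3,850.00 = $1,715.45.
At $171.89/mo: 31 payments (last $108.85); total interest $1,415.55.
Interest saved = $1,715.45 − $1,415.55 = $299.90.

$299.90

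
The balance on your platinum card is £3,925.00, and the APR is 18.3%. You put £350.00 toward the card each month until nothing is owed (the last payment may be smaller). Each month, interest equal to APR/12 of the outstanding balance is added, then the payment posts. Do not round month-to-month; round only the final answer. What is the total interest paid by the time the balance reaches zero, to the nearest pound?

£413

Monthly rate r = 18.3%/12 = 1.525% = 0.01525.
Payoff takes n = ⌈−ln(1 − rB₀/P)/ln(1+r)⌉ = ⌈12.392⌉ = 13 payments; the last is £137.95.
Total paid = 12·£350.00 + £137.95 = £4,337.95.
Total interest = total paid − principal = £4,337.95 − £3,925.00 = £412.95.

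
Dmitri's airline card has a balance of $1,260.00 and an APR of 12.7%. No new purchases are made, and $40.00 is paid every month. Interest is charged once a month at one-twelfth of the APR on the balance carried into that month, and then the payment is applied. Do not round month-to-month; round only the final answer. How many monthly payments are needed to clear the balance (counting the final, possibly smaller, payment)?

Monthly rate r = 12.7%/12 = 1.05833% = 0.0105833.
Recurrence: B ← B·(1+r) − $40.00.
Month 1: interest $13.34; balance after payment $1,233.34.
Month 2: interest $13.05; balance after payment $1,206.39.
Closed form: n = −ln(1 − rB₀/P)/ln(1+r) = −ln(0.66663)/ln(1.01058) ≈ 38.520, so the balance reaches zero during payment 39.

39 payments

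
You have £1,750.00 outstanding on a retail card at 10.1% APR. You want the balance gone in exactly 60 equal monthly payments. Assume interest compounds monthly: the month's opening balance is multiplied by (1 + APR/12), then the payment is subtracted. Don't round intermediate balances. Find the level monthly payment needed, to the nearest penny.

Monthly rate r = 10.1%/12 = 0.841667% = 0.00841667.
Level-payment amortization: P = B₀·r / (1 − (1+r)^(−n)) = 1750.00·0.00841667 / (1 − 1.00842^(−60)).
Denominator 1 − (1+r)^(−60) = 0.395217652.
P = 14.7292 / 0.395217652 ≈ 37.27.

£37.27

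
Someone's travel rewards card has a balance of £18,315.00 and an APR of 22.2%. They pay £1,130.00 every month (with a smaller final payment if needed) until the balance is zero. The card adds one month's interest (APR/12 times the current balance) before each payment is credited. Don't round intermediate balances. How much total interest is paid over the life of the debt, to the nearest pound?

£3,661

Monthly rate r = 22.2%/12 = 1.85% = 0.0185.
Payoff takes n = ⌈−ln(1 − rB₀/P)/ln(1+r)⌉ = ⌈19.446⌉ = 20 payments; the last is £506.11.
Total paid = 19·£1,130.00 + £506.11 = £21,976.11.
Total interest = total paid − principal = £21,976.11 − £18,315.00 = £3,661.11.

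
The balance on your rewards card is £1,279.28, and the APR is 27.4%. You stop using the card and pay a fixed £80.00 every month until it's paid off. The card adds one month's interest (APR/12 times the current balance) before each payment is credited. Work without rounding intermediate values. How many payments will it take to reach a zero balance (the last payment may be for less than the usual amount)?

Monthly rate r = 27.4%/12 = 2.28333% = 0.0228333.
Recurrence: B ← B·(1+r) − £80.00.
Month 1: interest £29.21; balance after payment £1,228.49.
Month 2: interest £28.05; balance after payment £1,176.54.
Closed form: n = −ln(1 − rB₀/P)/ln(1+r) = −ln(0.63487)/ln(1.02283) ≈ 20.124, so the balance reaches zero during payment 21.

21 payments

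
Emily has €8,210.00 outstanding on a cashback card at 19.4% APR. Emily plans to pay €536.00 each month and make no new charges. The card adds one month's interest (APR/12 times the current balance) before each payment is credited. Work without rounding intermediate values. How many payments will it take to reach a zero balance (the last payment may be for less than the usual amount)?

Monthly rate r = 19.4%/12 = 1.61667% = 0.0161667.
Recurrence: B ← B·(1+r) − €536.00.
Month 1: interest €132.73; balance after payment €7,806.73.
Month 2: interest €126.21; balance after payment €7,396.94.
Closed form: n = −ln(1 − rB₀/P)/ln(1+r) = −ln(0.75237)/ln(1.01617) ≈ 17.741, so the balance reaches zero during payment 18.

18 months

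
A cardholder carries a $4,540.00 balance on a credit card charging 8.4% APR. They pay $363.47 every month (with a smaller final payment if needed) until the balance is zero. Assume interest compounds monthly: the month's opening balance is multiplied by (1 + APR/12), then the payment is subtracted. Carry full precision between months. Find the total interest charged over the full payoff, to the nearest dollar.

Monthly rate r = 8.4%/12 = 0.7% = 0.007.
Payoff takes n = ⌈−ln(1 − rB₀/P)/ln(1+r)⌉ = ⌈13.117⌉ = 14 payments; the last is $42.49.
Total paid = 13·$363.47 + $42.49 = $4,767.60.
Total interest = total paid − principal = $4,767.60 − $4,540.00 = $227.60.

$228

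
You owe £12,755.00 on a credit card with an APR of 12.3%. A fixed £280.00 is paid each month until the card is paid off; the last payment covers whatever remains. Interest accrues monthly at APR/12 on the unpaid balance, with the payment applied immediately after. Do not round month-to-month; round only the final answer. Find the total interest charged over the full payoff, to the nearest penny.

Monthly rate r = 12.3%/12 = 1.025% = 0.01025.
Payoff takes n = ⌈−ln(1 − rB₀/P)/ln(1+r)⌉ = ⌈61.689⌉ = 62 payments; the last is £193.17.
Total paid = 61·£280.00 + £193.17 = £17,273.17.
Total interest = total paid − principal = £17,273.17 − £12,755.00 = £4,518.17.

£4,518.17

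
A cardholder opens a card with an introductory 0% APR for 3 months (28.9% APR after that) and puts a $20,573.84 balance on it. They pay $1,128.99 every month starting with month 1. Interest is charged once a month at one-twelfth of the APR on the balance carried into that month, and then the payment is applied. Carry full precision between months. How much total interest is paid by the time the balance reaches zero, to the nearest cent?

$4,481.12

Promo months 1–3 at r₀ = 0%/12 = 0; months 4+ at r₁ = 28.9%/12 = 0.0240833.
After month 3 (no interest yet): B = $20,573.84 − 3·$1,128.99 = $17,186.87.
Then at r₁ with $1,128.99/mo: n₂ = −ln(1 − r₁·B/P)/ln(1+r₁) ≈ 19.19 → 20 more payments.
Total paid = 22·$1,128.99 + $217.18 = $25,054.96; interest = $25,054.96 − $20,573.84 = $4,481.12.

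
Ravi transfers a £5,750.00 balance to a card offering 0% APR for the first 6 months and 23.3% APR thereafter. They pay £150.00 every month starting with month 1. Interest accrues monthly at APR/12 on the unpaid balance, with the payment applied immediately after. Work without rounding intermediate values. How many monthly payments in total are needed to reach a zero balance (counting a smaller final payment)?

58 payments

Promo months 1–6 at r₀ = 0%/12 = 0; months 7+ at r₁ = 23.3%/12 = 0.0194167.
After month 6 (no interest yet): B = £5,750.00 − 6·£150.00 = £4,850.00.
Then at r₁ with £150.00/mo: n₂ = −ln(1 − r₁·B/P)/ln(1+r₁) ≈ 51.39 → 52 more payments.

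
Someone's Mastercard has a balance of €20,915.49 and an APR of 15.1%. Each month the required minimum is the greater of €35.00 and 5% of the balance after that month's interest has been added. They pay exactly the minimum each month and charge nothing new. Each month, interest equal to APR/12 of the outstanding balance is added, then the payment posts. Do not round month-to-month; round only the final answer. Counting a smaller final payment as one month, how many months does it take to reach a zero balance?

Monthly rate r = 15.1%/12 = 1.25833% = 0.0125833.
While 5% of the post-interest balance exceeds €35.00, each month B ← (B·(1+r))·(1 − 0.05), i.e. B shrinks by the factor (1+r)·0.95 = 0.96195.
This holds for months 1–88. Entering month 89 the balance is €688.74; 5% of the post-interest balance is now below €35.00, so the flat €35.00 minimum applies from here.
From month 89 a fixed €35.00 at rate r clears €688.74 in 23 more payments. Total: 88 + 23 = 111 months.

111 months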